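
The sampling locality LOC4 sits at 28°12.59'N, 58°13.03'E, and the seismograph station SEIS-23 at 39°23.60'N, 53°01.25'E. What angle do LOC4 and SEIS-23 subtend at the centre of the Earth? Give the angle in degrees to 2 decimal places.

11.98°

LOC4: φ = +28.20983°, λ = +58.21717°
SEIS-23: φ = +39.39333°, λ = +53.02083°
Δφ = 11.1835°,  Δλ = -5.1963°
a = sin²(Δφ/2) + cos φ₁ cos φ₂ sin²(Δλ/2) = 0.010894
c = 2·arcsin(√a) = 0.209129 rad = 11.9822°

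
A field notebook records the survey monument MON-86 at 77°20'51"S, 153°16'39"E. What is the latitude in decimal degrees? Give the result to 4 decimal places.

77° + 20′/60 + 51″/3600 = 77 + 0.33333 + 0.01417 = 77.3475°

77.3475°S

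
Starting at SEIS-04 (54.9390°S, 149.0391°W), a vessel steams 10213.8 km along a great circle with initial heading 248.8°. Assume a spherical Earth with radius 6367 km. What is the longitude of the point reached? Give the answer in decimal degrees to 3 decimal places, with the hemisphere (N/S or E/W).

102.282°E

δ = d/R = 10213.8/6367 = 1.604178 rad
φ₂ = arcsin(sin φ₁ cos δ + cos φ₁ sin δ cos θ)
   = arcsin(-0.81854·-0.03338 + 0.57445·0.99944·-0.36162) = -10.38723°
λ₂ = λ₁ + atan2(sin θ sin δ cos φ₁, cos δ − sin φ₁ sin φ₂) = 102.28222°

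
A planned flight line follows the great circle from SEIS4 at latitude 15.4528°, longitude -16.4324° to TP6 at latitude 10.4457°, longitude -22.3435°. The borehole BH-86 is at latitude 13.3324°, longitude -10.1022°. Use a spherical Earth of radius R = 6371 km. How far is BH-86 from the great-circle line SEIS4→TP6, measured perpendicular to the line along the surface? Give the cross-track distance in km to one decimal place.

δ₁₃ = central angle SEIS4→BH-86 = 0.113224 rad  (haversine)
θ₁₃ = bearing SEIS4→BH-86 = 108.270°,  θ₁₂ = bearing SEIS4→TP6 = 229.701°
dₓₜ = R·arcsin(sin δ₁₃ · sin(θ₁₃ − θ₁₂)) = 6371·arcsin(0.11298·sin(-121.432°)) = -615.140 km
|dₓₜ| = 615.140 km

615.1 km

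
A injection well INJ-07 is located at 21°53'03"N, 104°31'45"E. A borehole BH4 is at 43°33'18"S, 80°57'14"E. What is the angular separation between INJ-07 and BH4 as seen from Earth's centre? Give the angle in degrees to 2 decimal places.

68.93°

INJ-07: φ = +21.88417°, λ = +104.52917°
BH4: φ = -43.55500°, λ = +80.95389°
Δφ = -65.4392°,  Δλ = -23.5753°
a = sin²(Δφ/2) + cos φ₁ cos φ₂ sin²(Δλ/2) = 0.320235
c = 2·arcsin(√a) = 1.203032 rad = 68.9287°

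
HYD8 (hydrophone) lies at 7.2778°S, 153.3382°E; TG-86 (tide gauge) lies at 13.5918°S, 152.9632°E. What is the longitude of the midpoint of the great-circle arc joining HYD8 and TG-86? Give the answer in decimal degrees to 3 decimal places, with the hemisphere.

153.153°E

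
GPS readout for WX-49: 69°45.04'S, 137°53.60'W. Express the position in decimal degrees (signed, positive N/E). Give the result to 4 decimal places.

lat: 69.7507° S → -69.7507°
lon: 137.8933° W → -137.8933°

-69.7507°, -137.8933°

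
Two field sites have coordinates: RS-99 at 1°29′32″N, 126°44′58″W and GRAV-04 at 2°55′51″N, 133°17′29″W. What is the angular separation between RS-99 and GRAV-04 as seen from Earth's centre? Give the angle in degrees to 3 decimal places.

6.693°

RS-99: φ = +1.49222°, λ = -126.74944°
GRAV-04: φ = +2.93083°, λ = -133.29139°
Δφ = 1.4386°,  Δλ = -6.5419°
a = sin²(Δφ/2) + cos φ₁ cos φ₂ sin²(Δλ/2) = 0.003408
c = 2·arcsin(√a) = 0.116821 rad = 6.6933°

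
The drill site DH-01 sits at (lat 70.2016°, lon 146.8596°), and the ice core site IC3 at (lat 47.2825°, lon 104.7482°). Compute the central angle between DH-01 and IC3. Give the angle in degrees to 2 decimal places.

30.49°

Δφ = -22.9191°,  Δλ = -42.1114°
a = sin²(Δφ/2) + cos φ₁ cos φ₂ sin²(Δλ/2) = 0.069131
c = 2·arcsin(√a) = 0.532113 rad = 30.4878°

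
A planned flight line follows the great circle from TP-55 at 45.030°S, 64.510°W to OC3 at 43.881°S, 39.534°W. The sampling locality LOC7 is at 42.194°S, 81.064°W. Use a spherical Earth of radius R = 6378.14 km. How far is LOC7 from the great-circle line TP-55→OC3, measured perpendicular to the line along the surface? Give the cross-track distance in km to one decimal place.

δ₁₃ = central angle TP-55→LOC7 = 0.214548 rad  (haversine)
θ₁₃ = bearing TP-55→LOC7 = 277.490°,  θ₁₂ = bearing TP-55→OC3 = 95.188°
dₓₜ = R·arcsin(sin δ₁₃ · sin(θ₁₃ − θ₁₂)) = 6378.14·arcsin(0.21291·sin(182.302°)) = -54.533 km
|dₓₜ| = 54.533 km

54.5 km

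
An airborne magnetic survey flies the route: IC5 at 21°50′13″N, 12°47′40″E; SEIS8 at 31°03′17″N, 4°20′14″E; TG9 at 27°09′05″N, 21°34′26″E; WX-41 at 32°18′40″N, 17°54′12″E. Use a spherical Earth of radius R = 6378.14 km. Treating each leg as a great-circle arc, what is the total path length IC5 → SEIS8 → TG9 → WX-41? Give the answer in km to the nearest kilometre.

IC5: φ = +21.83694°, λ = +12.79444°
SEIS8: φ = +31.05472°, λ = +4.33722°
TG9: φ = +27.15139°, λ = +21.57389°
WX-41: φ = +32.31111°, λ = +17.90333°
IC5→SEIS8: c = 0.208031 rad, d = 1326.85 km
SEIS8→TG9: c = 0.271216 rad, d = 1729.85 km
TG9→WX-41: c = 0.105830 rad, d = 675.00 km
Total = 1326.85 + 1729.85 + 675.00 = 3731.70 km

3732 km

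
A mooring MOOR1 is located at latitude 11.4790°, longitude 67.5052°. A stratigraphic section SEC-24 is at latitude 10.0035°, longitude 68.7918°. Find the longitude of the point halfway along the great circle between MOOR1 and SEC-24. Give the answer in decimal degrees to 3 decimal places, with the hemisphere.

68.150°E

Bx = cos φ₂ cos Δλ = 0.984549,  By = cos φ₂ sin Δλ = 0.022112
φₘ = atan2(sin φ₁ + sin φ₂, √((cos φ₁ + Bx)² + By²)) = 10.74191°
λₘ = λ₁ + atan2(By, cos φ₁ + Bx) = 68.15007°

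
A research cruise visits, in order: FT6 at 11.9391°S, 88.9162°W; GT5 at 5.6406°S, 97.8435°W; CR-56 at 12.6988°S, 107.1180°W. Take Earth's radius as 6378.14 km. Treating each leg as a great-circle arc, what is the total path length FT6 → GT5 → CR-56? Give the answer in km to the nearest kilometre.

FT6→GT5: c = 0.189124 rad, d = 1206.26 km
GT5→CR-56: c = 0.201683 rad, d = 1286.36 km
Total = 1206.26 + 1286.36 = 2492.62 km

2493 km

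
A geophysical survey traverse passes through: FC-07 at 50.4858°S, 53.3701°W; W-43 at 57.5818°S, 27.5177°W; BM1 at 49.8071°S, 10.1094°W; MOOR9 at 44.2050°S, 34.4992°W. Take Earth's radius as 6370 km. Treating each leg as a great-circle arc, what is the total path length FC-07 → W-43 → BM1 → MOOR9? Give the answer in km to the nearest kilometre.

5218 km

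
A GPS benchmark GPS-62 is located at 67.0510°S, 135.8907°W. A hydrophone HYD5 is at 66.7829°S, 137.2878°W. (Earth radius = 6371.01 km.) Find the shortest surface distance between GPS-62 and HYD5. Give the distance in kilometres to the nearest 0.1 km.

Δφ = 0.2681°,  Δλ = -1.3971°
a = sin²(Δφ/2) + cos φ₁ cos φ₂ sin²(Δλ/2) = 0.000028
c = 2·arcsin(√a) = 0.010644 rad = 0.6098°
d = R·c = 6371.01 × 0.010644 = 67.8 km

67.8 km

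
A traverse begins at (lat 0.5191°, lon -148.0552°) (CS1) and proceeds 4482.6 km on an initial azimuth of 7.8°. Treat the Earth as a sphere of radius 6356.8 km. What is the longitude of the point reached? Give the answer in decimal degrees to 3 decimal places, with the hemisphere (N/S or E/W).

141.415°W

δ = d/R = 4482.6/6356.8 = 0.705166 rad
φ₂ = arcsin(sin φ₁ cos δ + cos φ₁ sin δ cos θ)
   = arcsin(0.00906·0.76150 + 0.99996·0.64816·0.99075) = 40.46898°
λ₂ = λ₁ + atan2(sin θ sin δ cos φ₁, cos δ − sin φ₁ sin φ₂) = -141.41531°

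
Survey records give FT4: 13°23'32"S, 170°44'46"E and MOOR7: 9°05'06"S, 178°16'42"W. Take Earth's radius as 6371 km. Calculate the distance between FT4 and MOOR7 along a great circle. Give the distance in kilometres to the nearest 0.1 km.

FT4: φ = -13.39222°, λ = +170.74611°
MOOR7: φ = -9.08500°, λ = -178.27833°
Δφ = 4.3072°,  Δλ = 10.9756°
a = sin²(Δφ/2) + cos φ₁ cos φ₂ sin²(Δλ/2) = 0.010198
c = 2·arcsin(√a) = 0.202311 rad = 11.5916°
d = R·c = 6371 × 0.202311 = 1288.9 km

1288.9 km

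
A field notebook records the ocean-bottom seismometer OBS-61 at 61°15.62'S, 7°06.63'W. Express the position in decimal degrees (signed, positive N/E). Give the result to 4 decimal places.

-61.2603°, -7.1105°

lat: 61.2603° S → -61.2603°
lon: 7.1105° W → -7.1105°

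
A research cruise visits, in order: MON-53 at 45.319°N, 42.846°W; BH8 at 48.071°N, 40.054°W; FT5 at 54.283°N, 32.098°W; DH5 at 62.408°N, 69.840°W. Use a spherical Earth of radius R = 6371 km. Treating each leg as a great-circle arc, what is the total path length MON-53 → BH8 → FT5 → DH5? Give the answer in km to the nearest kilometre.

3596 km

MON-53→BH8: c = 0.058507 rad, d = 372.75 km
BH8→FT5: c = 0.138866 rad, d = 884.72 km
FT5→DH5: c = 0.367052 rad, d = 2338.49 km
Total = 372.75 + 884.72 + 2338.49 = 3595.95 km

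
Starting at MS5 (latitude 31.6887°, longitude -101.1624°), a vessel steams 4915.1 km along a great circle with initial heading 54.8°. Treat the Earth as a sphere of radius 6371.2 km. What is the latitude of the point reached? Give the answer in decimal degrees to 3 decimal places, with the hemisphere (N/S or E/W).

δ = d/R = 4915.1/6371.2 = 0.771456 rad
φ₂ = arcsin(sin φ₁ cos δ + cos φ₁ sin δ cos θ)
   = arcsin(0.52530·0.71690 + 0.85091·0.69718·0.57643) = 45.93501°
λ₂ = λ₁ + atan2(sin θ sin δ cos φ₁, cos δ − sin φ₁ sin φ₂) = -46.16268°

45.935°N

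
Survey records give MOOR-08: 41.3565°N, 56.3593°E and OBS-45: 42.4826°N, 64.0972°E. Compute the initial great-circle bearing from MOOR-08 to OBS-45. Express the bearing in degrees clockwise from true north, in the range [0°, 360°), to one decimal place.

Δλ = 7.7379°
y = sin Δλ · cos φ₂ = 0.099296
x = cos φ₁ sin φ₂ − sin φ₁ cos φ₂ cos Δλ = 0.024090
θ = atan2(y, x) = 76.3631° → 76.3631° (mod 360°)

76.4°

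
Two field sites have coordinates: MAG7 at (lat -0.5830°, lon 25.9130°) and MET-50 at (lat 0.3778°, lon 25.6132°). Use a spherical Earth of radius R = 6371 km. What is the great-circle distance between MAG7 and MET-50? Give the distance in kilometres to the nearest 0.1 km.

111.9 km

Δφ = 0.9608°,  Δλ = -0.2998°
a = sin²(Δφ/2) + cos φ₁ cos φ₂ sin²(Δλ/2) = 0.000077
c = 2·arcsin(√a) = 0.017566 rad = 1.0065°
d = R·c = 6371 × 0.017566 = 111.9 km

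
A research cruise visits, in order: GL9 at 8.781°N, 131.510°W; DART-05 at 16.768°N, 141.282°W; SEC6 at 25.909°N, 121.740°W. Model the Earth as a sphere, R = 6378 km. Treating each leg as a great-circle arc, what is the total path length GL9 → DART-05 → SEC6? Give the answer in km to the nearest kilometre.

GL9→DART-05: c = 0.216895 rad, d = 1383.36 km
DART-05→SEC6: c = 0.354875 rad, d = 2263.40 km
Total = 1383.36 + 2263.40 = 3646.75 km

3647 km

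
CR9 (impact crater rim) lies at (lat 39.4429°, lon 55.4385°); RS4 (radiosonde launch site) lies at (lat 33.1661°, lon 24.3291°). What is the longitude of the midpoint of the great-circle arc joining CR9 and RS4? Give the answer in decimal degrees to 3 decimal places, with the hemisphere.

39.241°E

Bx = cos φ₂ cos Δλ = 0.716700,  By = cos φ₂ sin Δλ = -0.432502
φₘ = atan2(sin φ₁ + sin φ₂, √((cos φ₁ + Bx)² + By²)) = 37.32832°
λₘ = λ₁ + atan2(By, cos φ₁ + Bx) = 39.24137°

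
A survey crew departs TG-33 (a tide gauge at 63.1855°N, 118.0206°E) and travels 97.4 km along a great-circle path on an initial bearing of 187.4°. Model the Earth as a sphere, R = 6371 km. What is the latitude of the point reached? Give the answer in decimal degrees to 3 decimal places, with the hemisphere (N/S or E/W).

δ = d/R = 97.4/6371 = 0.015288 rad
φ₂ = arcsin(sin φ₁ cos δ + cos φ₁ sin δ cos θ)
   = arcsin(0.89247·0.99988 + 0.45110·0.01529·-0.99167) = 62.31664°
λ₂ = λ₁ + atan2(sin θ sin δ cos φ₁, cos δ − sin φ₁ sin φ₂) = 117.77777°

62.317°N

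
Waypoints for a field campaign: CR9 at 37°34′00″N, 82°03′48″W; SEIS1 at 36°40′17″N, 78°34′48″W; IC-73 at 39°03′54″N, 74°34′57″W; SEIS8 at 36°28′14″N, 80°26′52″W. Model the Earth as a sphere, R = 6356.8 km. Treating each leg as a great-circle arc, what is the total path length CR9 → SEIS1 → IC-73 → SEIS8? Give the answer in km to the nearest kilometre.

1352 km

CR9: φ = +37.56667°, λ = -82.06333°
SEIS1: φ = +36.67139°, λ = -78.58000°
IC-73: φ = +39.06500°, λ = -74.58250°
SEIS8: φ = +36.47056°, λ = -80.44778°
CR9→SEIS1: c = 0.050930 rad, d = 323.75 km
SEIS1→IC-73: c = 0.069117 rad, d = 439.36 km
IC-73→SEIS8: c = 0.092701 rad, d = 589.28 km
Total = 323.75 + 439.36 + 589.28 = 1352.39 km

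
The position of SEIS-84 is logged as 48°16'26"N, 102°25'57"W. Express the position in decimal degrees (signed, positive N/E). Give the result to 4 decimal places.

+48.2739°, -102.4325°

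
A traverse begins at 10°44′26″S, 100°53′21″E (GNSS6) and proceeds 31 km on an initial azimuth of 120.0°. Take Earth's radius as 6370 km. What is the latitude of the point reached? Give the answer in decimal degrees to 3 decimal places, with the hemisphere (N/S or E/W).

10.880°S

GNSS6: φ = -10.74056°, λ = +100.88917°
δ = d/R = 31/6370 = 0.004867 rad
φ₂ = arcsin(sin φ₁ cos δ + cos φ₁ sin δ cos θ)
   = arcsin(-0.18636·0.99999 + 0.98248·0.00487·-0.50000) = -10.87988°
λ₂ = λ₁ + atan2(sin θ sin δ cos φ₁, cos δ − sin φ₁ sin φ₂) = 101.13506°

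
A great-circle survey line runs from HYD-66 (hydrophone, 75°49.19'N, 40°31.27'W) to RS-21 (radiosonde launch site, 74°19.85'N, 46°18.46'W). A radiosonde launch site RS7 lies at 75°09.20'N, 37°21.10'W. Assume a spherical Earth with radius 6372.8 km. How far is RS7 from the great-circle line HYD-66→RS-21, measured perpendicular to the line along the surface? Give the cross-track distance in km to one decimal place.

113.8 km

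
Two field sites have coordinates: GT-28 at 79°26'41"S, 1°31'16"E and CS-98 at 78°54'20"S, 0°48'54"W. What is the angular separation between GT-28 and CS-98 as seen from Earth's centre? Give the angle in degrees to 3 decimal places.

0.695°

GT-28: φ = -79.44472°, λ = +1.52111°
CS-98: φ = -78.90556°, λ = -0.81500°
Δφ = 0.5392°,  Δλ = -2.3361°
a = sin²(Δφ/2) + cos φ₁ cos φ₂ sin²(Δλ/2) = 0.000037
c = 2·arcsin(√a) = 0.012130 rad = 0.6950°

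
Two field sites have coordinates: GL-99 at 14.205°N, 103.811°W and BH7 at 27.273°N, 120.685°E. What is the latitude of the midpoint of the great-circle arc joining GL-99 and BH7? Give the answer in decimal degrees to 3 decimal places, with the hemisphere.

44.842°N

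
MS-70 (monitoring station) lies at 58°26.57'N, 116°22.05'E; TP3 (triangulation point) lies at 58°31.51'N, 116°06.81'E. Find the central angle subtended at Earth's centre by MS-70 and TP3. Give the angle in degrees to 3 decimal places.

MS-70: φ = +58.44283°, λ = +116.36750°
TP3: φ = +58.52517°, λ = +116.11350°
Δφ = 0.0823°,  Δλ = -0.2540°
a = sin²(Δφ/2) + cos φ₁ cos φ₂ sin²(Δλ/2) = 0.000002
c = 2·arcsin(√a) = 0.002727 rad = 0.1562°

0.156°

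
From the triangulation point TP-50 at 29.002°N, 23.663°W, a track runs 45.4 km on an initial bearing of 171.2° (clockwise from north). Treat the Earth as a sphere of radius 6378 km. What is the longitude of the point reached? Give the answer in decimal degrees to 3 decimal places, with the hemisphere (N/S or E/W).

δ = d/R = 45.4/6378 = 0.007118 rad
φ₂ = arcsin(sin φ₁ cos δ + cos φ₁ sin δ cos θ)
   = arcsin(0.48484·0.99997 + 0.87460·0.00712·-0.98823) = 28.59894°
λ₂ = λ₁ + atan2(sin θ sin δ cos φ₁, cos δ − sin φ₁ sin φ₂) = -23.59194°

23.592°W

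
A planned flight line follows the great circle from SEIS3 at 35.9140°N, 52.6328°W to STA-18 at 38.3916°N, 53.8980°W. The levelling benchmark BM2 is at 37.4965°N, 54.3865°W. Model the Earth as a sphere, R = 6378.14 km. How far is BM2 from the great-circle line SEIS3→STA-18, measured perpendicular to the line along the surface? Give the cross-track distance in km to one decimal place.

78.0 km

δ₁₃ = central angle SEIS3→BM2 = 0.036945 rad  (haversine)
θ₁₃ = bearing SEIS3→BM2 = 318.901°,  θ₁₂ = bearing SEIS3→STA-18 = 338.233°
dₓₜ = R·arcsin(sin δ₁₃ · sin(θ₁₃ − θ₁₂)) = 6378.14·arcsin(0.03694·sin(-19.332°)) = -77.989 km
|dₓₜ| = 77.989 km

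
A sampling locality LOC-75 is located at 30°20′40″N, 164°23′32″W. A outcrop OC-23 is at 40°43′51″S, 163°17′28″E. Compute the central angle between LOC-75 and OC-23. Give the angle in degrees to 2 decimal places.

77.11°

LOC-75: φ = +30.34444°, λ = -164.39222°
OC-23: φ = -40.73083°, λ = +163.29111°
Δφ = -71.0753°,  Δλ = -32.3167°
a = sin²(Δφ/2) + cos φ₁ cos φ₂ sin²(Δλ/2) = 0.388485
c = 2·arcsin(√a) = 1.345875 rad = 77.1129°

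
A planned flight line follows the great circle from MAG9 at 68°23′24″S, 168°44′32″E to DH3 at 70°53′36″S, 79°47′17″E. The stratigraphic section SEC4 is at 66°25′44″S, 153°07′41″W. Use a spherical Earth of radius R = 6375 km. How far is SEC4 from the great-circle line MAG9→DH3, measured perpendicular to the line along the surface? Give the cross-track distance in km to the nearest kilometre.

MAG9: φ = -68.39000°, λ = +168.74222°
DH3: φ = -70.89333°, λ = +79.78806°
SEC4: φ = -66.42889°, λ = -153.12806°
δ₁₃ = central angle MAG9→SEC4 = 0.253708 rad  (haversine)
θ₁₃ = bearing MAG9→SEC4 = 100.354°,  θ₁₂ = bearing MAG9→DH3 = 223.702°
dₓₜ = R·arcsin(sin δ₁₃ · sin(θ₁₃ − θ₁₂)) = 6375·arcsin(0.25099·sin(-123.348°)) = -1346.619 km
|dₓₜ| = 1346.619 km

1347 km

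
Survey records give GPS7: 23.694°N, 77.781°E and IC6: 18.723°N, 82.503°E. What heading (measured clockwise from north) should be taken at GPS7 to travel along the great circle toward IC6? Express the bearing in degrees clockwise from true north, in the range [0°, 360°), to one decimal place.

Δλ = 4.7220°
y = sin Δλ · cos φ₂ = 0.077965
x = cos φ₁ sin φ₂ − sin φ₁ cos φ₂ cos Δλ = -0.085360
θ = atan2(y, x) = 137.5924° → 137.5924° (mod 360°)

137.6°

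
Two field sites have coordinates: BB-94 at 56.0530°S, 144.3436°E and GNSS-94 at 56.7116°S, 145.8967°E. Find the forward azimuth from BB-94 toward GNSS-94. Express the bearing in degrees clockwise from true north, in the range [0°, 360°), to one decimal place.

Δλ = 1.5531°
y = sin Δλ · cos φ₂ = 0.014876
x = cos φ₁ sin φ₂ − sin φ₁ cos φ₂ cos Δλ = -0.011662
θ = atan2(y, x) = 128.0944° → 128.0944° (mod 360°)

128.1°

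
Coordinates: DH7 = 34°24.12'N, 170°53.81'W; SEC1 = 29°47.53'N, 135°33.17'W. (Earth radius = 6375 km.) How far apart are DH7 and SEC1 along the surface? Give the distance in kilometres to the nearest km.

3354 km

DH7: φ = +34.40200°, λ = -170.89683°
SEC1: φ = +29.79217°, λ = -135.55283°
Δφ = -4.6098°,  Δλ = 35.3440°
a = sin²(Δφ/2) + cos φ₁ cos φ₂ sin²(Δλ/2) = 0.067603
c = 2·arcsin(√a) = 0.526057 rad = 30.1409°
d = R·c = 6375 × 0.526057 = 3353.6 km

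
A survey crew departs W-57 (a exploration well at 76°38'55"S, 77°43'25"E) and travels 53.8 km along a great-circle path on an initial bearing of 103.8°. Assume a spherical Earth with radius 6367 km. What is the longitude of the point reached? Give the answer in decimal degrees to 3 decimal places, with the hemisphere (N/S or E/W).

79.776°E

W-57: φ = -76.64861°, λ = +77.72361°
δ = d/R = 53.8/6367 = 0.008450 rad
φ₂ = arcsin(sin φ₁ cos δ + cos φ₁ sin δ cos θ)
   = arcsin(-0.97297·0.99996 + 0.23092·0.00845·-0.23853) = -76.75590°
λ₂ = λ₁ + atan2(sin θ sin δ cos φ₁, cos δ − sin φ₁ sin φ₂) = 79.77625°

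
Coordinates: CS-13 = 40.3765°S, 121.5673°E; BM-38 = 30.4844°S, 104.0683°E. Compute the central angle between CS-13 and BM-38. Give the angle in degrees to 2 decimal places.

17.30°

Δφ = 9.8921°,  Δλ = -17.4990°
a = sin²(Δφ/2) + cos φ₁ cos φ₂ sin²(Δλ/2) = 0.022624
c = 2·arcsin(√a) = 0.301972 rad = 17.3017°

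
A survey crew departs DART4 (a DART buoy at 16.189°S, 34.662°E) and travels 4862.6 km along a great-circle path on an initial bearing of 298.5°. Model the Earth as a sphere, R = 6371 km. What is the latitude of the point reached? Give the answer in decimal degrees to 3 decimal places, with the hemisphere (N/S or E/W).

δ = d/R = 4862.6/6371 = 0.763240 rad
φ₂ = arcsin(sin φ₁ cos δ + cos φ₁ sin δ cos θ)
   = arcsin(-0.27881·0.72260 + 0.96035·0.69127·0.47716) = 6.62085°
λ₂ = λ₁ + atan2(sin θ sin δ cos φ₁, cos δ − sin φ₁ sin φ₂) = -3.04148°

6.621°N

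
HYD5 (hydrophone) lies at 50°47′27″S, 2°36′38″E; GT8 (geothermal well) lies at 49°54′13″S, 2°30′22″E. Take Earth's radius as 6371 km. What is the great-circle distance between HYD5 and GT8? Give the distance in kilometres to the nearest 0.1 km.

HYD5: φ = -50.79083°, λ = +2.61056°
GT8: φ = -49.90361°, λ = +2.50611°
Δφ = 0.8872°,  Δλ = -0.1044°
a = sin²(Δφ/2) + cos φ₁ cos φ₂ sin²(Δλ/2) = 0.000060
c = 2·arcsin(√a) = 0.015529 rad = 0.8897°
d = R·c = 6371 × 0.015529 = 98.9 km

98.9 km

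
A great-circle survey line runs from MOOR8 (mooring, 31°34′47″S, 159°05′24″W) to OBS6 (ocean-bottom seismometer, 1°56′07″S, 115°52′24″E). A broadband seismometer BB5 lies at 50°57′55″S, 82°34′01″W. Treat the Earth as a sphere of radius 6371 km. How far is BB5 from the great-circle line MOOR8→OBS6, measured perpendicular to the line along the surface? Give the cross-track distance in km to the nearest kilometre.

MOOR8: φ = -31.57972°, λ = -159.09000°
OBS6: φ = -1.93528°, λ = +115.87333°
BB5: φ = -50.96528°, λ = -82.56694°
δ₁₃ = central angle MOOR8→BB5 = 1.010049 rad  (haversine)
θ₁₃ = bearing MOOR8→BB5 = 133.681°,  θ₁₂ = bearing MOOR8→OBS6 = 270.950°
dₓₜ = R·arcsin(sin δ₁₃ · sin(θ₁₃ − θ₁₂)) = 6371·arcsin(0.84686·sin(-137.270°)) = -3900.060 km
|dₓₜ| = 3900.060 km

3900 km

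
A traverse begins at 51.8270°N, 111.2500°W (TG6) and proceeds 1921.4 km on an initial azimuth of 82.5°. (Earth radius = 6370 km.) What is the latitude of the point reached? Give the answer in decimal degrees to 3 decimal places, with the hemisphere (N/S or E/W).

50.771°N

δ = d/R = 1921.4/6370 = 0.301633 rad
φ₂ = arcsin(sin φ₁ cos δ + cos φ₁ sin δ cos θ)
   = arcsin(0.78615·0.95485 + 0.61804·0.29708·0.13053) = 50.77070°
λ₂ = λ₁ + atan2(sin θ sin δ cos φ₁, cos δ − sin φ₁ sin φ₂) = -83.49268°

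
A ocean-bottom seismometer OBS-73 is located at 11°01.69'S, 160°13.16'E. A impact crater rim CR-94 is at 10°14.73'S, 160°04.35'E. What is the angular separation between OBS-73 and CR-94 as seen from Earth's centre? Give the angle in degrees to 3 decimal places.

0.796°

OBS-73: φ = -11.02817°, λ = +160.21933°
CR-94: φ = -10.24550°, λ = +160.07250°
Δφ = 0.7827°,  Δλ = -0.1468°
a = sin²(Δφ/2) + cos φ₁ cos φ₂ sin²(Δλ/2) = 0.000048
c = 2·arcsin(√a) = 0.013890 rad = 0.7959°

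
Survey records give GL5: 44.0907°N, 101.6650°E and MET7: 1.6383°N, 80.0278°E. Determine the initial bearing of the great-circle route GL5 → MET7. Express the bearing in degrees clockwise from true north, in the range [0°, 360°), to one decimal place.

Δλ = -21.6372°
y = sin Δλ · cos φ₂ = -0.368577
x = cos φ₁ sin φ₂ − sin φ₁ cos φ₂ cos Δλ = -0.625970
θ = atan2(y, x) = -149.5100° → 210.4900° (mod 360°)

210.5°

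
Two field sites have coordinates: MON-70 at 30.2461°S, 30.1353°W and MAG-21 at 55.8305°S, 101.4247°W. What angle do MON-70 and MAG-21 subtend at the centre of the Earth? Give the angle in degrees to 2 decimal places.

55.08°

Δφ = -25.5844°,  Δλ = -71.2894°
a = sin²(Δφ/2) + cos φ₁ cos φ₂ sin²(Δλ/2) = 0.213797
c = 2·arcsin(√a) = 0.961359 rad = 55.0818°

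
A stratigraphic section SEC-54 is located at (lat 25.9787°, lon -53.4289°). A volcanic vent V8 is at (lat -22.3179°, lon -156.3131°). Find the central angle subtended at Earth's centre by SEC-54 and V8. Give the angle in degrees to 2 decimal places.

110.60°

Δφ = -48.2966°,  Δλ = -102.8842°
a = sin²(Δφ/2) + cos φ₁ cos φ₂ sin²(Δλ/2) = 0.675889
c = 2·arcsin(√a) = 1.930266 rad = 110.5961°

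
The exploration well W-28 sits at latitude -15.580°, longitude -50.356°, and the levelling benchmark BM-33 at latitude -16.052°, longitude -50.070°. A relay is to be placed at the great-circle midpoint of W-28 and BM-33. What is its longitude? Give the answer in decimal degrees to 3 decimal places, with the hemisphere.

Bx = cos φ₂ cos Δλ = 0.960999,  By = cos φ₂ sin Δλ = 0.004797
φₘ = atan2(sin φ₁ + sin φ₂, √((cos φ₁ + Bx)² + By²)) = -15.81605°
λₘ = λ₁ + atan2(By, cos φ₁ + Bx) = -50.21317°

50.213°W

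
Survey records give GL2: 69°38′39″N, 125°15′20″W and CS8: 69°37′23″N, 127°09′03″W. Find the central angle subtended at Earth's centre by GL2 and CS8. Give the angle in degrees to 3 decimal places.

0.660°

GL2: φ = +69.64417°, λ = -125.25556°
CS8: φ = +69.62306°, λ = -127.15083°
Δφ = -0.0211°,  Δλ = -1.8953°
a = sin²(Δφ/2) + cos φ₁ cos φ₂ sin²(Δλ/2) = 0.000033
c = 2·arcsin(√a) = 0.011518 rad = 0.6599°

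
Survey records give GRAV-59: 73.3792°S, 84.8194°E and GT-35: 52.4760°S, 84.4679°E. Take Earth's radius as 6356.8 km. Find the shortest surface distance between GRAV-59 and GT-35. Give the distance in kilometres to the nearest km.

2319 km

Δφ = 20.9032°,  Δλ = -0.3515°
a = sin²(Δφ/2) + cos φ₁ cos φ₂ sin²(Δλ/2) = 0.032909
c = 2·arcsin(√a) = 0.364839 rad = 20.9037°
d = R·c = 6356.8 × 0.364839 = 2319.2 km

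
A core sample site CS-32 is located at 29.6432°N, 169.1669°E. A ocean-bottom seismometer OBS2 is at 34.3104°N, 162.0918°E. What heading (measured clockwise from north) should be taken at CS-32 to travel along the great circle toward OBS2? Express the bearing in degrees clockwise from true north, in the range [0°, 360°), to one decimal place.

Δλ = -7.0751°
y = sin Δλ · cos φ₂ = -0.101738
x = cos φ₁ sin φ₂ − sin φ₁ cos φ₂ cos Δλ = 0.084479
θ = atan2(y, x) = -50.2953° → 309.7047° (mod 360°)

309.7°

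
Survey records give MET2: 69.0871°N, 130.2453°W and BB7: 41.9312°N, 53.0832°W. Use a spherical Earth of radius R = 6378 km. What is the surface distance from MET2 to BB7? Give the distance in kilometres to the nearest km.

5221 km

Δφ = -27.1559°,  Δλ = 77.1621°
a = sin²(Δφ/2) + cos φ₁ cos φ₂ sin²(Δλ/2) = 0.158390
c = 2·arcsin(√a) = 0.818632 rad = 46.9042°
d = R·c = 6378 × 0.818632 = 5221.2 km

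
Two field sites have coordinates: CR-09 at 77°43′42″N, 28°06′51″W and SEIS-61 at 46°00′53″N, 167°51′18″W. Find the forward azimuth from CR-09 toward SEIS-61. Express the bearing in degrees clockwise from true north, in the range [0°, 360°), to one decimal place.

326.2°

CR-09: φ = +77.72833°, λ = -28.11417°
SEIS-61: φ = +46.01472°, λ = -167.85500°
Δλ = -139.7408°
y = sin Δλ · cos φ₂ = -0.448801
x = cos φ₁ sin φ₂ − sin φ₁ cos φ₂ cos Δλ = 0.670795
θ = atan2(y, x) = -33.7848° → 326.2152° (mod 360°)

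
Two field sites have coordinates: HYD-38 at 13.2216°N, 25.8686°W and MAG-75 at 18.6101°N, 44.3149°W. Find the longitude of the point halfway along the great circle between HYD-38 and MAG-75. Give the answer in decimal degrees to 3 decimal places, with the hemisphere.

34.967°W

Bx = cos φ₂ cos Δλ = 0.899019,  By = cos φ₂ sin Δλ = -0.299871
φₘ = atan2(sin φ₁ + sin φ₂, √((cos φ₁ + Bx)² + By²)) = 16.11352°
λₘ = λ₁ + atan2(By, cos φ₁ + Bx) = -34.96690°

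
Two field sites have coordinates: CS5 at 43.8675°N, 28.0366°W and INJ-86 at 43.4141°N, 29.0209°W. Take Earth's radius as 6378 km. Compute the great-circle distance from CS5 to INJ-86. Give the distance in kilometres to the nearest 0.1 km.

Δφ = -0.4534°,  Δλ = -0.9843°
a = sin²(Δφ/2) + cos φ₁ cos φ₂ sin²(Δλ/2) = 0.000054
c = 2·arcsin(√a) = 0.014737 rad = 0.8444°
d = R·c = 6378 × 0.014737 = 94.0 km

94.0 km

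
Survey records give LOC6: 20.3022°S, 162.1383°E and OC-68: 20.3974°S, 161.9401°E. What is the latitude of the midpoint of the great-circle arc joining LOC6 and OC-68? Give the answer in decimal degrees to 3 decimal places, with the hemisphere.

20.350°S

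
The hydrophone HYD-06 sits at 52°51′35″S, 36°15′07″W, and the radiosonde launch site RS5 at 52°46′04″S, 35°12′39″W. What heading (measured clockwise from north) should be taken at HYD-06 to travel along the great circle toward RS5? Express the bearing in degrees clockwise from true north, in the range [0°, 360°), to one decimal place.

82.1°

HYD-06: φ = -52.85972°, λ = -36.25194°
RS5: φ = -52.76778°, λ = -35.21083°
Δλ = 1.0411°
y = sin Δλ · cos φ₂ = 0.010994
x = cos φ₁ sin φ₂ − sin φ₁ cos φ₂ cos Δλ = 0.001525
θ = atan2(y, x) = 82.1019° → 82.1019° (mod 360°)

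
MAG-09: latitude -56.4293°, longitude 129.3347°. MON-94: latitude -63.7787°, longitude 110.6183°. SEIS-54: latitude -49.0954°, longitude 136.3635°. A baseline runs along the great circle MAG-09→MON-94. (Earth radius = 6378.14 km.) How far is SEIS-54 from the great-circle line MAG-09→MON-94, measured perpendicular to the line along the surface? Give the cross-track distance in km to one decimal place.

178.0 km

δ₁₃ = central angle MAG-09→SEIS-54 = 0.147797 rad  (haversine)
θ₁₃ = bearing MAG-09→SEIS-54 = 32.965°,  θ₁₂ = bearing MAG-09→MON-94 = 223.889°
dₓₜ = R·arcsin(sin δ₁₃ · sin(θ₁₃ − θ₁₂)) = 6378.14·arcsin(0.14726·sin(-190.924°)) = 178.018 km
|dₓₜ| = 178.018 km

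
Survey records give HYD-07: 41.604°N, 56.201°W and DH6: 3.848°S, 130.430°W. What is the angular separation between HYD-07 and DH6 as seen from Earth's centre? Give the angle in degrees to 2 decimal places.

Δφ = -45.4520°,  Δλ = -74.2290°
a = sin²(Δφ/2) + cos φ₁ cos φ₂ sin²(Δλ/2) = 0.420892
c = 2·arcsin(√a) = 1.411912 rad = 80.8966°

80.90°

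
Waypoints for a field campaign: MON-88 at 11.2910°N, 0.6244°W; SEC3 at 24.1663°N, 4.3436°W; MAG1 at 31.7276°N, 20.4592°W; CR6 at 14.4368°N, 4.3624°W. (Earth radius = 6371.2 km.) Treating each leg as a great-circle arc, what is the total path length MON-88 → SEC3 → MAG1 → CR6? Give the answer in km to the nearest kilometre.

MON-88→SEC3: c = 0.233022 rad, d = 1484.63 km
SEC3→MAG1: c = 0.280887 rad, d = 1789.59 km
MAG1→CR6: c = 0.396249 rad, d = 2524.58 km
Total = 1484.63 + 1789.59 + 2524.58 = 5798.80 km

5799 km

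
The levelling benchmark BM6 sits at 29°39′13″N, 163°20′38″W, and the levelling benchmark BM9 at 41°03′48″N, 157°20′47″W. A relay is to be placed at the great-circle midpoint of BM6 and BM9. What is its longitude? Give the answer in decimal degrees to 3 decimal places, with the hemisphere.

BM6: φ = +29.65361°, λ = -163.34389°
BM9: φ = +41.06333°, λ = -157.34639°
Bx = cos φ₂ cos Δλ = 0.749857,  By = cos φ₂ sin Δλ = 0.078780
φₘ = atan2(sin φ₁ + sin φ₂, √((cos φ₁ + Bx)² + By²)) = 35.39535°
λₘ = λ₁ + atan2(By, cos φ₁ + Bx) = -160.55790°

160.558°W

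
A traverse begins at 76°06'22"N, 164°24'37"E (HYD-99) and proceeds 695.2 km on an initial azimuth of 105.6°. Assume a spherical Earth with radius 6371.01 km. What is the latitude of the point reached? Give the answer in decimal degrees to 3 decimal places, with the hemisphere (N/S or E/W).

73.323°N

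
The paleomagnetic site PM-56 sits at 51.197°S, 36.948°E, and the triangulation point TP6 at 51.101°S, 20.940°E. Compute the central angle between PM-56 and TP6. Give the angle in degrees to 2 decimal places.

Δφ = 0.0960°,  Δλ = -16.0080°
a = sin²(Δφ/2) + cos φ₁ cos φ₂ sin²(Δλ/2) = 0.007630
c = 2·arcsin(√a) = 0.174923 rad = 10.0224°

10.02°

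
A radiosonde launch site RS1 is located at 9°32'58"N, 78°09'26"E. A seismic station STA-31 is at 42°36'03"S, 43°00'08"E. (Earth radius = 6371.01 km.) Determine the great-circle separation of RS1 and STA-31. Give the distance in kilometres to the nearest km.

6809 km

RS1: φ = +9.54944°, λ = +78.15722°
STA-31: φ = -42.60083°, λ = +43.00222°
Δφ = -52.1503°,  Δλ = -35.1550°
a = sin²(Δφ/2) + cos φ₁ cos φ₂ sin²(Δλ/2) = 0.259406
c = 2·arcsin(√a) = 1.068786 rad = 61.2369°
d = R·c = 6371.01 × 1.068786 = 6809.2 km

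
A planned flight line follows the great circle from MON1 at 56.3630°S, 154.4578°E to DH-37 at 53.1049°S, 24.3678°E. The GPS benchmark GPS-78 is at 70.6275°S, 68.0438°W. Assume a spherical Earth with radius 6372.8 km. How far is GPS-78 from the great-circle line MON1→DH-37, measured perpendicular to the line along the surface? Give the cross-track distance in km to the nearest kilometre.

3834 km

δ₁₃ = central angle MON1→GPS-78 = 0.863265 rad  (haversine)
θ₁₃ = bearing MON1→GPS-78 = 162.849°,  θ₁₂ = bearing MON1→DH-37 = 210.984°
dₓₜ = R·arcsin(sin δ₁₃ · sin(θ₁₃ − θ₁₂)) = 6372.8·arcsin(0.75997·sin(-48.134°)) = -3833.843 km
|dₓₜ| = 3833.843 km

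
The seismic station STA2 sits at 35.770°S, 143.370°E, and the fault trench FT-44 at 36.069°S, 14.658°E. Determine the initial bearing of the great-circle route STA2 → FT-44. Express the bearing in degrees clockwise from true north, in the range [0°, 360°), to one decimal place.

Δλ = -128.7120°
y = sin Δλ · cos φ₂ = -0.630723
x = cos φ₁ sin φ₂ − sin φ₁ cos φ₂ cos Δλ = -0.773195
θ = atan2(y, x) = -140.7947° → 219.2053° (mod 360°)

219.2°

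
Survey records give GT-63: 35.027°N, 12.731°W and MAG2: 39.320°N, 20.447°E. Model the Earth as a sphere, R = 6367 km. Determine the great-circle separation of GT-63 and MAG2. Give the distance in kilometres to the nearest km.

2959 km

Δφ = 4.2930°,  Δλ = 33.1780°
a = sin²(Δφ/2) + cos φ₁ cos φ₂ sin²(Δλ/2) = 0.053041
c = 2·arcsin(√a) = 0.464787 rad = 26.6303°
d = R·c = 6367 × 0.464787 = 2959.3 km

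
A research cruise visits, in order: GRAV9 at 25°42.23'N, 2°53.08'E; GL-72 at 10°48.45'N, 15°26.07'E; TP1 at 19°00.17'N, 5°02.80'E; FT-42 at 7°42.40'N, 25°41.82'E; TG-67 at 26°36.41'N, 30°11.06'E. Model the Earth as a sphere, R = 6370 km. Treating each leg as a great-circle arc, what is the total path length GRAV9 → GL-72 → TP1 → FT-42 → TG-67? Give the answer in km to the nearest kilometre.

8270 km

GRAV9: φ = +25.70383°, λ = +2.88467°
GL-72: φ = +10.80750°, λ = +15.43450°
TP1: φ = +19.00283°, λ = +5.04667°
FT-42: φ = +7.70667°, λ = +25.69700°
TG-67: φ = +26.60683°, λ = +30.18433°
GRAV9→GL-72: c = 0.332449 rad, d = 2117.70 km
GL-72→TP1: c = 0.226021 rad, d = 1439.76 km
TP1→FT-42: c = 0.401622 rad, d = 2558.33 km
FT-42→TG-67: c = 0.338155 rad, d = 2154.05 km
Total = 2117.70 + 1439.76 + 2558.33 + 2154.05 = 8269.83 km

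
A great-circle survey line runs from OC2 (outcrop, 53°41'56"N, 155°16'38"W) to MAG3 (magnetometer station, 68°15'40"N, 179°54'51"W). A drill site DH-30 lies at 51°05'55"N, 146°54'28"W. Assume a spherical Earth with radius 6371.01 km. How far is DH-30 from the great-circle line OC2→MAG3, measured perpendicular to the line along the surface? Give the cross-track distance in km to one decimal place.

OC2: φ = +53.69889°, λ = -155.27722°
MAG3: φ = +68.26111°, λ = -179.91417°
DH-30: φ = +51.09861°, λ = -146.90778°
δ₁₃ = central angle OC2→DH-30 = 0.099933 rad  (haversine)
θ₁₃ = bearing OC2→DH-30 = 113.623°,  θ₁₂ = bearing OC2→MAG3 = 331.005°
dₓₜ = R·arcsin(sin δ₁₃ · sin(θ₁₃ − θ₁₂)) = 6371.01·arcsin(0.09977·sin(-217.383°)) = 386.138 km
|dₓₜ| = 386.138 km

386.1 km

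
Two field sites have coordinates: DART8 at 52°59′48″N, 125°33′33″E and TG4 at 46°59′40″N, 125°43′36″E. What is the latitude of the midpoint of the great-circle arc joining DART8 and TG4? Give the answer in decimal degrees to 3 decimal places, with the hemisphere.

49.996°N

DART8: φ = +52.99667°, λ = +125.55917°
TG4: φ = +46.99444°, λ = +125.72667°
Bx = cos φ₂ cos Δλ = 0.682066,  By = cos φ₂ sin Δλ = 0.001994
φₘ = atan2(sin φ₁ + sin φ₂, √((cos φ₁ + Bx)² + By²)) = 49.99559°
λₘ = λ₁ + atan2(By, cos φ₁ + Bx) = 125.64815°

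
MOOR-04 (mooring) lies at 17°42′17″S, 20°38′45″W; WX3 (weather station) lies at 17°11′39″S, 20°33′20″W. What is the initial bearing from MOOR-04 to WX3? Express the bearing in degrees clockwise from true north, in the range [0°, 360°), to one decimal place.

9.6°

MOOR-04: φ = -17.70472°, λ = -20.64583°
WX3: φ = -17.19417°, λ = -20.55556°
Δλ = 0.0903°
y = sin Δλ · cos φ₂ = 0.001505
x = cos φ₁ sin φ₂ − sin φ₁ cos φ₂ cos Δλ = 0.008910
θ = atan2(y, x) = 9.5884° → 9.5884° (mod 360°)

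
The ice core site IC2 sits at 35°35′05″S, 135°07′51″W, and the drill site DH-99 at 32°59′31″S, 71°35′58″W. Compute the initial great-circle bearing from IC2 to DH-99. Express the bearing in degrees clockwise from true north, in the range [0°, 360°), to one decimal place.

IC2: φ = -35.58472°, λ = -135.13083°
DH-99: φ = -32.99194°, λ = -71.59944°
Δλ = 63.5314°
y = sin Δλ · cos φ₂ = 0.750829
x = cos φ₁ sin φ₂ − sin φ₁ cos φ₂ cos Δλ = -0.225298
θ = atan2(y, x) = 106.7027° → 106.7027° (mod 360°)

106.7°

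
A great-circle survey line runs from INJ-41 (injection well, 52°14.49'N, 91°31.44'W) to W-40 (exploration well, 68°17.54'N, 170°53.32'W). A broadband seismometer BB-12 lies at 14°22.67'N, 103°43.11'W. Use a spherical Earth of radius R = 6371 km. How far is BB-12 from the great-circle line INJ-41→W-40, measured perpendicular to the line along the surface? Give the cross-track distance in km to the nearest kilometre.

INJ-41: φ = +52.24150°, λ = -91.52400°
W-40: φ = +68.29233°, λ = -170.88867°
BB-12: φ = +14.37783°, λ = -103.71850°
δ₁₃ = central angle INJ-41→BB-12 = 0.682355 rad  (haversine)
θ₁₃ = bearing INJ-41→BB-12 = 198.933°,  θ₁₂ = bearing INJ-41→W-40 = 324.780°
dₓₜ = R·arcsin(sin δ₁₃ · sin(θ₁₃ − θ₁₂)) = 6371·arcsin(0.63062·sin(-125.847°)) = -3418.347 km
|dₓₜ| = 3418.347 km

3418 km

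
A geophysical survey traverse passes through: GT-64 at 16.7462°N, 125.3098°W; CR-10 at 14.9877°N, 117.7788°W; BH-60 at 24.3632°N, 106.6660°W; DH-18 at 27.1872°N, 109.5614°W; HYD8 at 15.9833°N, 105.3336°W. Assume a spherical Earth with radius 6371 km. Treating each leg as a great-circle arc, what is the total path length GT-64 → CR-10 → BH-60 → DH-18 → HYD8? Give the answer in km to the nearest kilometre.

4137 km

GT-64→CR-10: c = 0.130092 rad, d = 828.82 km
CR-10→BH-60: c = 0.244979 rad, d = 1560.76 km
BH-60→DH-18: c = 0.067077 rad, d = 427.35 km
DH-18→HYD8: c = 0.207180 rad, d = 1319.94 km
Total = 828.82 + 1560.76 + 427.35 + 1319.94 = 4136.87 km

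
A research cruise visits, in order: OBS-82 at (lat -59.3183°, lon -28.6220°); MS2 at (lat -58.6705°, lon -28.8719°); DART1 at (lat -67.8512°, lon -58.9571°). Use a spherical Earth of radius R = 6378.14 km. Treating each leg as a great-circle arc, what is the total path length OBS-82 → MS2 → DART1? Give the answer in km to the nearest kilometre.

1866 km

OBS-82→MS2: c = 0.011527 rad, d = 73.52 km
MS2→DART1: c = 0.280992 rad, d = 1792.20 km
Total = 73.52 + 1792.20 = 1865.73 km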